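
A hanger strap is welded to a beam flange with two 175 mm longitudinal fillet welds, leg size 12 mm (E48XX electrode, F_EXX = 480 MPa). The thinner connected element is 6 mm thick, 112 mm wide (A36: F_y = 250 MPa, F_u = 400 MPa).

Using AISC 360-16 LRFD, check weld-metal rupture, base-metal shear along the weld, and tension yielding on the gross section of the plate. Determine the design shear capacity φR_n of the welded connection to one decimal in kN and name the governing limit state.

Weld metal: throat = 0.707×12 = 8.484 mm, L = 2×175 = 350 mm. φR_n = 0.75 × 0.6 × 480 × 8.484 × 350 = 641.4 kN.
Base metal shear (6 mm plate): yield φR_n = 1.0×0.6×250×6×350 = 315.0 kN; rupture φR_n = 0.75×0.6×400×6×350 = 378.0 kN; take 315.0 kN (yield).
Tension yield (gross): A_g = 112×6 = 672 mm². φR_n = 0.90 × 250 × 672 = 151.2 kN.
Governing: min(641.4, 315.0, 151.2) = 151.2 kN → gross-section yield.

151.2 kN (gross-section yield governs)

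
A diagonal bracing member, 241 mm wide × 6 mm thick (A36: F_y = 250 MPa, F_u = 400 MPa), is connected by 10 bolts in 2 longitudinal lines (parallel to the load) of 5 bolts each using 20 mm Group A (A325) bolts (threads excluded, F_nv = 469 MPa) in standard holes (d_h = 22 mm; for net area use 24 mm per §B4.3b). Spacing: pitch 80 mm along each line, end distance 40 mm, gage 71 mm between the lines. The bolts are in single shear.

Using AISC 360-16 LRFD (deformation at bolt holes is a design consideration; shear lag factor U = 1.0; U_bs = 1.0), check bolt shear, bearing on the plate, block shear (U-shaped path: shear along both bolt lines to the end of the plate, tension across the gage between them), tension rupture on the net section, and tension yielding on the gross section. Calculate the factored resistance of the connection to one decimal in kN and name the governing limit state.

325.4 kN (gross-section yield governs)

Bolt shear: A_b = π(20)²/4 = 314.16 mm². φR_n = 0.75 × 469 × 314.16 × 10 × 1 = 1105.1 kN.
Bearing (6 mm plate, F_u = 400 MPa): end bolts L_c = 40 − 22/2 = 29, R_n = min(1.2×29×6×400, 2.4×20×6×400) = 83.52 kN/bolt; interior L_c = 80 − 22 = 58, R_n = 115.2 kN/bolt. φR_n = 0.75 × (2×83.52 + 8×115.2) = 816.5 kN.
Block shear: shear path 2×[40+4×80] = 2×360 mm, A_gv = 4320, A_nv = 2×(360 − 4.5×24)×6 = 3024 mm²; tension across gage: (71 − 1×24)×6 = 282 mm². R_n = min(0.6×400×3024, 0.6×250×4320) + 1.0×400×282 = min(725.76, 648) + 112.8 = 760.8 kN. φR_n = 0.75 × 760.8 = 570.6 kN.
Tension rupture (net): A_n = (241 − 2×24)×6 = 1158 mm² (U = 1.0, A_e = A_n). φR_n = 0.75 × 400 × 1158 = 347.4 kN.
Tension yield (gross): A_g = 241×6 = 1446 mm². φR_n = 0.90 × 250 × 1446 = 325.4 kN.
Governing: min(1105.1, 816.5, 570.6, 347.4, 325.4) = 325.4 kN → gross-section yield.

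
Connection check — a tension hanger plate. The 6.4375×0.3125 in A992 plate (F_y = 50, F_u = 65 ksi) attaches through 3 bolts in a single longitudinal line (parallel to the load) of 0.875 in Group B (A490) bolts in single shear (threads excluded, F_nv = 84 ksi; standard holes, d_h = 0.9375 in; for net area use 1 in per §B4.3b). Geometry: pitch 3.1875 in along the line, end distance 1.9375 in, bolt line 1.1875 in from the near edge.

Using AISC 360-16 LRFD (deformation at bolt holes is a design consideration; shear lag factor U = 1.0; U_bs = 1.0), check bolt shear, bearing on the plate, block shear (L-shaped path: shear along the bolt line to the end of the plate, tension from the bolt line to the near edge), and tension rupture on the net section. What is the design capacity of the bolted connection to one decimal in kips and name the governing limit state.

Bolt shear: A_b = π(0.875)²/4 = 0.60132 in². φR_n = 0.75 × 84 × 0.60132 × 3 × 1 = 113.6 kips.
Bearing (0.3125 in plate, F_u = 65 ksi): end bolts L_c = 1.9375 − 0.9375/2 = 1.46875, R_n = min(1.2×1.46875×0.3125×65, 2.4×0.875×0.3125×65) = 35.801 kips/bolt; interior L_c = 3.1875 − 0.9375 = 2.25, R_n = 42.656 kips/bolt. φR_n = 0.75 × (1×35.801 + 2×42.656) = 90.8 kips.
Block shear: shear path 1×[1.9375+2×3.1875] = 1×8.3125 in, A_gv = 2.5977, A_nv = 1×(8.3125 − 2.5×1)×0.3125 = 1.8164 in²; tension to near edge: (1.1875 − 0.5×1)×0.3125 = 0.21484 in². R_n = min(0.6×65×1.8164, 0.6×50×2.5977) + 1.0×65×0.21484 = min(70.84, 77.931) + 13.965 = 84.805 kips. φR_n = 0.75 × 84.805 = 63.6 kips.
Tension rupture (net): A_n = (6.4375 − 1×1)×0.3125 = 1.6992 in² (U = 1.0, A_e = A_n). φR_n = 0.75 × 65 × 1.6992 = 82.8 kips.
Governing: min(113.6, 90.8, 63.6, 82.8) = 63.6 kips → block shear.

63.6 kips (block shear governs)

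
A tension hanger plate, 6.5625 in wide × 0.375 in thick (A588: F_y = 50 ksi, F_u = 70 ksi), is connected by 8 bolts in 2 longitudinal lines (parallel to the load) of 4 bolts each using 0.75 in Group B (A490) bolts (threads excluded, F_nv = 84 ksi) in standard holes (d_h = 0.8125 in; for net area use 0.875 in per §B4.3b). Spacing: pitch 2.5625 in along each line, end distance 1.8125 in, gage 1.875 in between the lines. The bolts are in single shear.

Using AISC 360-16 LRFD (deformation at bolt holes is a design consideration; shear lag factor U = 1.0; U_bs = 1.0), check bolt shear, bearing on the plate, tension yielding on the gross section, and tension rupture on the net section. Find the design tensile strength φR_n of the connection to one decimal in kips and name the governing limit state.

94.7 kips (net-section rupture governs)

Bolt shear: A_b = π(0.75)²/4 = 0.44179 in². φR_n = 0.75 × 84 × 0.44179 × 8 × 1 = 222.7 kips.
Bearing (0.375 in plate, F_u = 70 ksi): end bolts L_c = 1.8125 − 0.8125/2 = 1.40625, R_n = min(1.2×1.40625×0.375×70, 2.4×0.75×0.375×70) = 44.297 kips/bolt; interior L_c = 2.5625 − 0.8125 = 1.75, R_n = 47.25 kips/bolt. φR_n = 0.75 × (2×44.297 + 6×47.25) = 279.1 kips.
Tension yield (gross): A_g = 6.5625×0.375 = 2.4609 in². φR_n = 0.90 × 50 × 2.4609 = 110.7 kips.
Tension rupture (net): A_n = (6.5625 − 2×0.875)×0.375 = 1.8047 in² (U = 1.0, A_e = A_n). φR_n = 0.75 × 70 × 1.8047 = 94.7 kips.
Governing: min(222.7, 279.1, 110.7, 94.7) = 94.7 kips → net-section rupture.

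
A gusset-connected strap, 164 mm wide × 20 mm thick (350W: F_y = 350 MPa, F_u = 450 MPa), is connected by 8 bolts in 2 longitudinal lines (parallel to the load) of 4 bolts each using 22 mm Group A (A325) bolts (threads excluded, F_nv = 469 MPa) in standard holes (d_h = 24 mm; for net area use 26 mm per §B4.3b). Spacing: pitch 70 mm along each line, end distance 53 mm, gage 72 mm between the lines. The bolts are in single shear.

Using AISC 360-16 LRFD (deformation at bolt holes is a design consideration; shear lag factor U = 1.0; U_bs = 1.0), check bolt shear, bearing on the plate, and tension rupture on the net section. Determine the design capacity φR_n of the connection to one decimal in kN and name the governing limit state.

Bolt shear: A_b = π(22)²/4 = 380.13 mm². φR_n = 0.75 × 469 × 380.13 × 8 × 1 = 1069.7 kN.
Bearing (20 mm plate, F_u = 450 MPa): end bolts L_c = 53 − 24/2 = 41, R_n = min(1.2×41×20×450, 2.4×22×20×450) = 442.8 kN/bolt; interior L_c = 70 − 24 = 46, R_n = 475.2 kN/bolt. φR_n = 0.75 × (2×442.8 + 6×475.2) = 2802.6 kN.
Tension rupture (net): A_n = (164 − 2×26)×20 = 2240 mm² (U = 1.0, A_e = A_n). φR_n = 0.75 × 450 × 2240 = 756.0 kN.
Governing: min(1069.7, 2802.6, 756.0) = 756.0 kN → net-section rupture.

756.0 kN (net-section rupture governs)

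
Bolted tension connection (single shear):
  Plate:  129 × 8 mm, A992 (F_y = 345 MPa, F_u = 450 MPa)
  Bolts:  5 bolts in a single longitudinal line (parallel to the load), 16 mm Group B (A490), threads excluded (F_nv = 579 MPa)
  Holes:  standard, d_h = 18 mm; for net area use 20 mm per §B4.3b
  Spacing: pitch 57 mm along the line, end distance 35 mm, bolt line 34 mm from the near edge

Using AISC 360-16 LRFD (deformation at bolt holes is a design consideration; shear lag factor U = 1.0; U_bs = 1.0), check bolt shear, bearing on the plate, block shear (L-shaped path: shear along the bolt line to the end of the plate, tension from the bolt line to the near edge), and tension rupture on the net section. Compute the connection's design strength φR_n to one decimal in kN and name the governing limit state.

294.3 kN (net-section rupture governs)

Bolt shear: A_b = π(16)²/4 = 201.06 mm². φR_n = 0.75 × 579 × 201.06 × 5 × 1 = 436.6 kN.
Bearing (8 mm plate, F_u = 450 MPa): end bolts L_c = 35 − 18/2 = 26, R_n = min(1.2×26×8×450, 2.4×16×8×450) = 112.32 kN/bolt; interior L_c = 57 − 18 = 39, R_n = 138.24 kN/bolt. φR_n = 0.75 × (1×112.32 + 4×138.24) = 499.0 kN.
Block shear: shear path 1×[35+4×57] = 1×263 mm, A_gv = 2104, A_nv = 1×(263 − 4.5×20)×8 = 1384 mm²; tension to near edge: (34 − 0.5×20)×8 = 192 mm². R_n = min(0.6×450×1384, 0.6×345×2104) + 1.0×450×192 = min(373.68, 435.53) + 86.4 = 460.08 kN. φR_n = 0.75 × 460.08 = 345.1 kN.
Tension rupture (net): A_n = (129 − 1×20)×8 = 872 mm² (U = 1.0, A_e = A_n). φR_n = 0.75 × 450 × 872 = 294.3 kN.
Governing: min(436.6, 499.0, 345.1, 294.3) = 294.3 kN → net-section rupture.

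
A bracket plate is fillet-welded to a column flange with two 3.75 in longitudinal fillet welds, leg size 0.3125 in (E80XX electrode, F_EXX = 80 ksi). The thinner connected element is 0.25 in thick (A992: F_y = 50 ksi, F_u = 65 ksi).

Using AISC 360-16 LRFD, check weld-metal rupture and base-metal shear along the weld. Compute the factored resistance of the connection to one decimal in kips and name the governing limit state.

Weld metal: throat = 0.707×0.3125 = 0.22094 in, L = 2×3.75 = 7.5 in. φR_n = 0.75 × 0.6 × 80 × 0.22094 × 7.5 = 59.7 kips.
Base metal shear (0.25 in plate): yield φR_n = 1.0×0.6×50×0.25×7.5 = 56.3 kips; rupture φR_n = 0.75×0.6×65×0.25×7.5 = 54.8 kips; take 54.8 kips (rupture).
Governing: min(59.7, 54.8) = 54.8 kips → base-metal shear.

54.8 kips (base-metal shear governs)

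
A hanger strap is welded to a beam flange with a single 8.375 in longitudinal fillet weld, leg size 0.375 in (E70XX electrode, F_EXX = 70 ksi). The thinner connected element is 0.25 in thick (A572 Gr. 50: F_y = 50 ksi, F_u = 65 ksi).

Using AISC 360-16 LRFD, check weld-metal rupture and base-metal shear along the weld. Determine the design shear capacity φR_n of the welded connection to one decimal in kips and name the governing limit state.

61.2 kips (base-metal shear governs)

Weld metal: throat = 0.707×0.375 = 0.26513 in, L = 8.375 in. φR_n = 0.75 × 0.6 × 70 × 0.26513 × 8.375 = 69.9 kips.
Base metal shear (0.25 in plate): yield φR_n = 1.0×0.6×50×0.25×8.375 = 62.8 kips; rupture φR_n = 0.75×0.6×65×0.25×8.375 = 61.2 kips; take 61.2 kips (rupture).
Governing: min(69.9, 61.2) = 61.2 kips → base-metal shear.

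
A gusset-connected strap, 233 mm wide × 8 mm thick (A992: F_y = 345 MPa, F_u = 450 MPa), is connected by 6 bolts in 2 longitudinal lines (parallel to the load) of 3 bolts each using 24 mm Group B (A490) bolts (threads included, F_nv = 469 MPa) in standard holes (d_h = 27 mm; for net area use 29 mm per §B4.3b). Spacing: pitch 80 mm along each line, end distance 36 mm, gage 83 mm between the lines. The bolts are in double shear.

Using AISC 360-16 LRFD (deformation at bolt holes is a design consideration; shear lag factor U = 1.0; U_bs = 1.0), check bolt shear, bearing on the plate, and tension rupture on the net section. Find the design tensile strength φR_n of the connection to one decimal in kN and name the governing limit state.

Bolt shear: A_b = π(24)²/4 = 452.39 mm². φR_n = 0.75 × 469 × 452.39 × 6 × 2 = 1909.5 kN.
Bearing (8 mm plate, F_u = 450 MPa): end bolts L_c = 36 − 27/2 = 22.5, R_n = min(1.2×22.5×8×450, 2.4×24×8×450) = 97.2 kN/bolt; interior L_c = 80 − 27 = 53, R_n = 207.36 kN/bolt. φR_n = 0.75 × (2×97.2 + 4×207.36) = 767.9 kN.
Tension rupture (net): A_n = (233 − 2×29)×8 = 1400 mm² (U = 1.0, A_e = A_n). φR_n = 0.75 × 450 × 1400 = 472.5 kN.
Governing: min(1909.5, 767.9, 472.5) = 472.5 kN → net-section rupture.

472.5 kN (net-section rupture governs)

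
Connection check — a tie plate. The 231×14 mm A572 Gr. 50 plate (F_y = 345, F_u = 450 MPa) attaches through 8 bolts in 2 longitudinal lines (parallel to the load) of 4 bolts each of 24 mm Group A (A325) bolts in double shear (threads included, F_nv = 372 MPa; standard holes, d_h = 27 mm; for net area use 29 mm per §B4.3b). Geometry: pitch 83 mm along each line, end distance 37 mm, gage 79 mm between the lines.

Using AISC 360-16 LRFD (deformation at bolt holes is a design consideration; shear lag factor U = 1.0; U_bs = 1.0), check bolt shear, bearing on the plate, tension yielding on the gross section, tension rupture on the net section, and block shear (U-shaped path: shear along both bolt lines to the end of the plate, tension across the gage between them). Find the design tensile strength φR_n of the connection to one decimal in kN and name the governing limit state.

Bolt shear: A_b = π(24)²/4 = 452.39 mm². φR_n = 0.75 × 372 × 452.39 × 8 × 2 = 2019.5 kN.
Bearing (14 mm plate, F_u = 450 MPa): end bolts L_c = 37 − 27/2 = 23.5, R_n = min(1.2×23.5×14×450, 2.4×24×14×450) = 177.66 kN/bolt; interior L_c = 83 − 27 = 56, R_n = 362.88 kN/bolt. φR_n = 0.75 × (2×177.66 + 6×362.88) = 1899.5 kN.
Tension yield (gross): A_g = 231×14 = 3234 mm². φR_n = 0.90 × 345 × 3234 = 1004.2 kN.
Tension rupture (net): A_n = (231 − 2×29)×14 = 2422 mm² (U = 1.0, A_e = A_n). φR_n = 0.75 × 450 × 2422 = 817.4 kN.
Block shear: shear path 2×[37+3×83] = 2×286 mm, A_gv = 8008, A_nv = 2×(286 − 3.5×29)×14 = 5166 mm²; tension across gage: (79 − 1×29)×14 = 700 mm². R_n = min(0.6×450×5166, 0.6×345×8008) + 1.0×450×700 = min(1394.8, 1657.7) + 315 = 1709.8 kN. φR_n = 0.75 × 1709.8 = 1282.4 kN.
Governing: min(2019.5, 1899.5, 1004.2, 817.4, 1282.4) = 817.4 kN → net-section rupture.

817.4 kN (net-section rupture governs)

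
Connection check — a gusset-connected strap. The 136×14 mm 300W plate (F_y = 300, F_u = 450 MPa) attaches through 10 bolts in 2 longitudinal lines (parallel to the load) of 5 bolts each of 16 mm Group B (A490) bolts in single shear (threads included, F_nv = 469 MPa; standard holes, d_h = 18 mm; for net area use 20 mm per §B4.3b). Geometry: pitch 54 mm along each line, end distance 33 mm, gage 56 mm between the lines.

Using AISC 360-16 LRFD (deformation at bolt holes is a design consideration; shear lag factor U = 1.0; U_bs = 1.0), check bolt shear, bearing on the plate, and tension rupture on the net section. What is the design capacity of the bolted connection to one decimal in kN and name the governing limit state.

Bolt shear: A_b = π(16)²/4 = 201.06 mm². φR_n = 0.75 × 469 × 201.06 × 10 × 1 = 707.2 kN.
Bearing (14 mm plate, F_u = 450 MPa): end bolts L_c = 33 − 18/2 = 24, R_n = min(1.2×24×14×450, 2.4×16×14×450) = 181.44 kN/bolt; interior L_c = 54 − 18 = 36, R_n = 241.92 kN/bolt. φR_n = 0.75 × (2×181.44 + 8×241.92) = 1723.7 kN.
Tension rupture (net): A_n = (136 − 2×20)×14 = 1344 mm² (U = 1.0, A_e = A_n). φR_n = 0.75 × 450 × 1344 = 453.6 kN.
Governing: min(707.2, 1723.7, 453.6) = 453.6 kN → net-section rupture.

453.6 kN (net-section rupture governs)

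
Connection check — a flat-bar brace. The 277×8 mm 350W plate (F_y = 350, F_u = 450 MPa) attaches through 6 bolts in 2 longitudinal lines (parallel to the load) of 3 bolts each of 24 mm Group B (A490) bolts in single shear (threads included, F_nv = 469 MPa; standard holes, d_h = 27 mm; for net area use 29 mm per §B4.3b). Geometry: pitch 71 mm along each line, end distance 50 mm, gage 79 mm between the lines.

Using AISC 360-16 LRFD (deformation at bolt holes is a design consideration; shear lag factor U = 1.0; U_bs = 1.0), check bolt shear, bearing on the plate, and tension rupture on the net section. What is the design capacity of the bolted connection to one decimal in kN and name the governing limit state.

Bolt shear: A_b = π(24)²/4 = 452.39 mm². φR_n = 0.75 × 469 × 452.39 × 6 × 1 = 954.8 kN.
Bearing (8 mm plate, F_u = 450 MPa): end bolts L_c = 50 − 27/2 = 36.5, R_n = min(1.2×36.5×8×450, 2.4×24×8×450) = 157.68 kN/bolt; interior L_c = 71 − 27 = 44, R_n = 190.08 kN/bolt. φR_n = 0.75 × (2×157.68 + 4×190.08) = 806.8 kN.
Tension rupture (net): A_n = (277 − 2×29)×8 = 1752 mm² (U = 1.0, A_e = A_n). φR_n = 0.75 × 450 × 1752 = 591.3 kN.
Governing: min(954.8, 806.8, 591.3) = 591.3 kN → net-section rupture.

591.3 kN (net-section rupture governs)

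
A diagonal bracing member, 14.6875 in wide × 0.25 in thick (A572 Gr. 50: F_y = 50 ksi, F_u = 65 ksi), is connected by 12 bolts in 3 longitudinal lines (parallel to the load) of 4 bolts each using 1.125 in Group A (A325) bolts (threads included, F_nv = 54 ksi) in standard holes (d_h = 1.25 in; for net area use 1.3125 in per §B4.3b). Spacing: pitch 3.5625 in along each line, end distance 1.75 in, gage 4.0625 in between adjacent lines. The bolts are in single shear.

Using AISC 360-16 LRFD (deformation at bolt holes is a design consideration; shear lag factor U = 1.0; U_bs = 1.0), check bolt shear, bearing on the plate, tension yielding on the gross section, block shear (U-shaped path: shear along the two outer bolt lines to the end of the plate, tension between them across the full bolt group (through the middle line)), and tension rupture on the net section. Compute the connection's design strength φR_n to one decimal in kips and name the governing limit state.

Bolt shear: A_b = π(1.125)²/4 = 0.99402 in². φR_n = 0.75 × 54 × 0.99402 × 12 × 1 = 483.1 kips.
Bearing (0.25 in plate, F_u = 65 ksi): end bolts L_c = 1.75 − 1.25/2 = 1.125, R_n = min(1.2×1.125×0.25×65, 2.4×1.125×0.25×65) = 21.938 kips/bolt; interior L_c = 3.5625 − 1.25 = 2.3125, R_n = 43.875 kips/bolt. φR_n = 0.75 × (3×21.938 + 9×43.875) = 345.5 kips.
Tension yield (gross): A_g = 14.6875×0.25 = 3.6719 in². φR_n = 0.90 × 50 × 3.6719 = 165.2 kips.
Block shear: shear path 2×[1.75+3×3.5625] = 2×12.4375 in, A_gv = 6.2188, A_nv = 2×(12.4375 − 3.5×1.3125)×0.25 = 3.9219 in²; tension across gage: (8.125 − 2×1.3125)×0.25 = 1.375 in². R_n = min(0.6×65×3.9219, 0.6×50×6.2188) + 1.0×65×1.375 = min(152.95, 186.56) + 89.375 = 242.33 kips. φR_n = 0.75 × 242.33 = 181.7 kips.
Tension rupture (net): A_n = (14.6875 − 3×1.3125)×0.25 = 2.6875 in² (U = 1.0, A_e = A_n). φR_n = 0.75 × 65 × 2.6875 = 131.0 kips.
Governing: min(483.1, 345.5, 165.2, 181.7, 131.0) = 131.0 kips → net-section rupture.

131.0 kips (net-section rupture governs)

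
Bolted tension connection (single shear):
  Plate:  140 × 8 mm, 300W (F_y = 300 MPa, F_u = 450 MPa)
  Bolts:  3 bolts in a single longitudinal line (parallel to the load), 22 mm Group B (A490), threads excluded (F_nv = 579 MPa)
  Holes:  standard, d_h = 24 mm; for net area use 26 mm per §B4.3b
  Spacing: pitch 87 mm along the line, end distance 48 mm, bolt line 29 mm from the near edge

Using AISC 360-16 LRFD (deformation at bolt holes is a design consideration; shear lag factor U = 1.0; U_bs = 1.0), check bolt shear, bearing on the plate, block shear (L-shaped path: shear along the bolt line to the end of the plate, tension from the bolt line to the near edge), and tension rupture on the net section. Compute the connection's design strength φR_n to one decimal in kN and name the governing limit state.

283.0 kN (block shear governs)

Bolt shear: A_b = π(22)²/4 = 380.13 mm². φR_n = 0.75 × 579 × 380.13 × 3 × 1 = 495.2 kN.
Bearing (8 mm plate, F_u = 450 MPa): end bolts L_c = 48 − 24/2 = 36, R_n = min(1.2×36×8×450, 2.4×22×8×450) = 155.52 kN/bolt; interior L_c = 87 − 24 = 63, R_n = 190.08 kN/bolt. φR_n = 0.75 × (1×155.52 + 2×190.08) = 401.8 kN.
Block shear: shear path 1×[48+2×87] = 1×222 mm, A_gv = 1776, A_nv = 1×(222 − 2.5×26)×8 = 1256 mm²; tension to near edge: (29 − 0.5×26)×8 = 128 mm². R_n = min(0.6×450×1256, 0.6×300×1776) + 1.0×450×128 = min(339.12, 319.68) + 57.6 = 377.28 kN. φR_n = 0.75 × 377.28 = 283.0 kN.
Tension rupture (net): A_n = (140 − 1×26)×8 = 912 mm² (U = 1.0, A_e = A_n). φR_n = 0.75 × 450 × 912 = 307.8 kN.
Governing: min(495.2, 401.8, 283.0, 307.8) = 283.0 kN → block shear.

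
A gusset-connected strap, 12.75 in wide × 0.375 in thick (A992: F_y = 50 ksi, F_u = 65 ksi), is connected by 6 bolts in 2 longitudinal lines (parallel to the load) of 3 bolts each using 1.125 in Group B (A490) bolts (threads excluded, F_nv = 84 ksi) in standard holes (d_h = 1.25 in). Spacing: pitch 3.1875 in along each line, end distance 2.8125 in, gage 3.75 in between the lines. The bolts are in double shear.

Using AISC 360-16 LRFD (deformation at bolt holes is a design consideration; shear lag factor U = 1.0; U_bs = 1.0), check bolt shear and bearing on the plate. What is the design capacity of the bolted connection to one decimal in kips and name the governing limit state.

Bolt shear: A_b = π(1.125)²/4 = 0.99402 in². φR_n = 0.75 × 84 × 0.99402 × 6 × 2 = 751.5 kips.
Bearing (0.375 in plate, F_u = 65 ksi): end bolts L_c = 2.8125 − 1.25/2 = 2.1875, R_n = min(1.2×2.1875×0.375×65, 2.4×1.125×0.375×65) = 63.984 kips/bolt; interior L_c = 3.1875 − 1.25 = 1.9375, R_n = 56.672 kips/bolt. φR_n = 0.75 × (2×63.984 + 4×56.672) = 266.0 kips.
Governing: min(751.5, 266.0) = 266.0 kips → bearing.

266.0 kips (bearing governs)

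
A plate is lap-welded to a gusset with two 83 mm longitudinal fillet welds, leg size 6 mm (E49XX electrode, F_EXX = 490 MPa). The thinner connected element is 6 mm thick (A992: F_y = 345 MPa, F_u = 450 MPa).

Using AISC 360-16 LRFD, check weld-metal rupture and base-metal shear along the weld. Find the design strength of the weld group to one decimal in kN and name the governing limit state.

155.3 kN (weld metal governs)

Weld metal: throat = 0.707×6 = 4.242 mm, L = 2×83 = 166 mm. φR_n = 0.75 × 0.6 × 490 × 4.242 × 166 = 155.3 kN.
Base metal shear (6 mm plate): yield φR_n = 1.0×0.6×345×6×166 = 206.2 kN; rupture φR_n = 0.75×0.6×450×6×166 = 201.7 kN; take 201.7 kN (rupture).
Governing: min(155.3, 201.7) = 155.3 kN → weld metal.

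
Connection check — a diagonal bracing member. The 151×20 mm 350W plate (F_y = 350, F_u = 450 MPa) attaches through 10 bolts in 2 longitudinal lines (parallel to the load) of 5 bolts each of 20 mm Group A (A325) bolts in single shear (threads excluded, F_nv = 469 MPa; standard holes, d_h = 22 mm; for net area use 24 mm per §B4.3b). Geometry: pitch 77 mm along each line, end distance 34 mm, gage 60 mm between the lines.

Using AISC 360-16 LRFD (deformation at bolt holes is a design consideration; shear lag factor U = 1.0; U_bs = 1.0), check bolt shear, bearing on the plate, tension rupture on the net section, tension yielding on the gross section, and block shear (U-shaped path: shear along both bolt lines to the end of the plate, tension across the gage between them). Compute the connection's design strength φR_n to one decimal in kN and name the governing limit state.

Bolt shear: A_b = π(20)²/4 = 314.16 mm². φR_n = 0.75 × 469 × 314.16 × 10 × 1 = 1105.1 kN.
Bearing (20 mm plate, F_u = 450 MPa): end bolts L_c = 34 − 22/2 = 23, R_n = min(1.2×23×20×450, 2.4×20×20×450) = 248.4 kN/bolt; interior L_c = 77 − 22 = 55, R_n = 432 kN/bolt. φR_n = 0.75 × (2×248.4 + 8×432) = 2964.6 kN.
Tension rupture (net): A_n = (151 − 2×24)×20 = 2060 mm² (U = 1.0, A_e = A_n). φR_n = 0.75 × 450 × 2060 = 695.3 kN.
Tension yield (gross): A_g = 151×20 = 3020 mm². φR_n = 0.90 × 350 × 3020 = 951.3 kN.
Block shear: shear path 2×[34+4×77] = 2×342 mm, A_gv = 13680, A_nv = 2×(342 − 4.5×24)×20 = 9360 mm²; tension across gage: (60 − 1×24)×20 = 720 mm². R_n = min(0.6×450×9360, 0.6×350×13680) + 1.0×450×720 = min(2527.2, 2872.8) + 324 = 2851.2 kN. φR_n = 0.75 × 2851.2 = 2138.4 kN.
Governing: min(1105.1, 2964.6, 695.3, 951.3, 2138.4) = 695.3 kN → net-section rupture.

695.3 kN (net-section rupture governs)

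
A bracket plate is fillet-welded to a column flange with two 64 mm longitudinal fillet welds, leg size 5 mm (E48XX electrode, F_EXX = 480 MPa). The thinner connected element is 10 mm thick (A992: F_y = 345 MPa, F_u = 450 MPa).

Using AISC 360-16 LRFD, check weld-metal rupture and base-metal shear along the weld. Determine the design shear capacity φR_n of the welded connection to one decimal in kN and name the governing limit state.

97.7 kN (weld metal governs)

Weld metal: throat = 0.707×5 = 3.535 mm, L = 2×64 = 128 mm. φR_n = 0.75 × 0.6 × 480 × 3.535 × 128 = 97.7 kN.
Base metal shear (10 mm plate): yield φR_n = 1.0×0.6×345×10×128 = 265.0 kN; rupture φR_n = 0.75×0.6×450×10×128 = 259.2 kN; take 259.2 kN (rupture).
Governing: min(97.7, 259.2) = 97.7 kN → weld metal.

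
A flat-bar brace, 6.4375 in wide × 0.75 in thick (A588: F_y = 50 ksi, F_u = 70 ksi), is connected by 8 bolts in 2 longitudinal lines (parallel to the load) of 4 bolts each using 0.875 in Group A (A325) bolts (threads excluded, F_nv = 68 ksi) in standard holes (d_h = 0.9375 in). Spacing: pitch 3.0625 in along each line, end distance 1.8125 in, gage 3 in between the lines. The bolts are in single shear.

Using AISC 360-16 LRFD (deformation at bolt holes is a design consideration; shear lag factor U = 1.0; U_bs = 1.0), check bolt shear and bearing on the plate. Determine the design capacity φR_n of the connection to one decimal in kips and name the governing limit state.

Bolt shear: A_b = π(0.875)²/4 = 0.60132 in². φR_n = 0.75 × 68 × 0.60132 × 8 × 1 = 245.3 kips.
Bearing (0.75 in plate, F_u = 70 ksi): end bolts L_c = 1.8125 − 0.9375/2 = 1.34375, R_n = min(1.2×1.34375×0.75×70, 2.4×0.875×0.75×70) = 84.656 kips/bolt; interior L_c = 3.0625 − 0.9375 = 2.125, R_n = 110.25 kips/bolt. φR_n = 0.75 × (2×84.656 + 6×110.25) = 623.1 kips.
Governing: min(245.3, 623.1) = 245.3 kips → bolt shear.

245.3 kips (bolt shear governs)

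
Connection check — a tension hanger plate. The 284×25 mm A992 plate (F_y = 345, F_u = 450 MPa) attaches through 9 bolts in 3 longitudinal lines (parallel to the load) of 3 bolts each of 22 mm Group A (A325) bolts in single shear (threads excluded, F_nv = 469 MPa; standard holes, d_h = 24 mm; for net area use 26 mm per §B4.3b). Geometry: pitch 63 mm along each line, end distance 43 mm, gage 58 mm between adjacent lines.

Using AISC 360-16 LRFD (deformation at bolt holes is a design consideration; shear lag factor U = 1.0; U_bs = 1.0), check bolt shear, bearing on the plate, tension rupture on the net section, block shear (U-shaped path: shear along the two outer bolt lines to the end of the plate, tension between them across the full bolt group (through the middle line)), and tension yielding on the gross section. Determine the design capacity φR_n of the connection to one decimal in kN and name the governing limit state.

1203.4 kN (bolt shear governs)

Bolt shear: A_b = π(22)²/4 = 380.13 mm². φR_n = 0.75 × 469 × 380.13 × 9 × 1 = 1203.4 kN.
Bearing (25 mm plate, F_u = 450 MPa): end bolts L_c = 43 − 24/2 = 31, R_n = min(1.2×31×25×450, 2.4×22×25×450) = 418.5 kN/bolt; interior L_c = 63 − 24 = 39, R_n = 526.5 kN/bolt. φR_n = 0.75 × (3×418.5 + 6×526.5) = 3310.9 kN.
Tension rupture (net): A_n = (284 − 3×26)×25 = 5150 mm² (U = 1.0, A_e = A_n). φR_n = 0.75 × 450 × 5150 = 1738.1 kN.
Block shear: shear path 2×[43+2×63] = 2×169 mm, A_gv = 8450, A_nv = 2×(169 − 2.5×26)×25 = 5200 mm²; tension across gage: (116 − 2×26)×25 = 1600 mm². R_n = min(0.6×450×5200, 0.6×345×8450) + 1.0×450×1600 = min(1404, 1749.2) + 720 = 2124 kN. φR_n = 0.75 × 2124 = 1593.0 kN.
Tension yield (gross): A_g = 284×25 = 7100 mm². φR_n = 0.90 × 345 × 7100 = 2204.6 kN.
Governing: min(1203.4, 3310.9, 1738.1, 1593.0, 2204.6) = 1203.4 kN → bolt shear.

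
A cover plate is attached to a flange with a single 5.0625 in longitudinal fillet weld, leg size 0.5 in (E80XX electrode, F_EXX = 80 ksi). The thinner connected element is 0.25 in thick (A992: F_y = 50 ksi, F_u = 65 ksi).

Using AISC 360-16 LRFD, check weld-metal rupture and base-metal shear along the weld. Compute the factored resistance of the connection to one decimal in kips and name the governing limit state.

Weld metal: throat = 0.707×0.5 = 0.3535 in, L = 5.0625 in. φR_n = 0.75 × 0.6 × 80 × 0.3535 × 5.0625 = 64.4 kips.
Base metal shear (0.25 in plate): yield φR_n = 1.0×0.6×50×0.25×5.0625 = 38.0 kips; rupture φR_n = 0.75×0.6×65×0.25×5.0625 = 37.0 kips; take 37.0 kips (rupture).
Governing: min(64.4, 37.0) = 37.0 kips → base-metal shear.

37.0 kips (base-metal shear governs)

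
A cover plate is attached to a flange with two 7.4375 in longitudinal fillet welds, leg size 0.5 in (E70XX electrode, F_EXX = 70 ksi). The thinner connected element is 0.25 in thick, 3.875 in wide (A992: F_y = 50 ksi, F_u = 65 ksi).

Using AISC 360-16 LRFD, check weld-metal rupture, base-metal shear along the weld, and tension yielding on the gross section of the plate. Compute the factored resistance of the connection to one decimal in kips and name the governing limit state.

43.6 kips (gross-section yield governs)

Weld metal: throat = 0.707×0.5 = 0.3535 in, L = 2×7.4375 = 14.875 in. φR_n = 0.75 × 0.6 × 70 × 0.3535 × 14.875 = 165.6 kips.
Base metal shear (0.25 in plate): yield φR_n = 1.0×0.6×50×0.25×14.875 = 111.6 kips; rupture φR_n = 0.75×0.6×65×0.25×14.875 = 108.8 kips; take 108.8 kips (rupture).
Tension yield (gross): A_g = 3.875×0.25 = 0.96875 in². φR_n = 0.90 × 50 × 0.96875 = 43.6 kips.
Governing: min(165.6, 108.8, 43.6) = 43.6 kips → gross-section yield.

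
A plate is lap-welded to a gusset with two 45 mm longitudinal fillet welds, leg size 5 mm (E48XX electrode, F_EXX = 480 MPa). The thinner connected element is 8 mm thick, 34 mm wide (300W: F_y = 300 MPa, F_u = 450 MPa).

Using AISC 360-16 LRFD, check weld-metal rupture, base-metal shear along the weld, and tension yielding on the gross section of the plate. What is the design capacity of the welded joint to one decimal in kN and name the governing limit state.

68.7 kN (weld metal governs)

Weld metal: throat = 0.707×5 = 3.535 mm, L = 2×45 = 90 mm. φR_n = 0.75 × 0.6 × 480 × 3.535 × 90 = 68.7 kN.
Base metal shear (8 mm plate): yield φR_n = 1.0×0.6×300×8×90 = 129.6 kN; rupture φR_n = 0.75×0.6×450×8×90 = 145.8 kN; take 129.6 kN (yield).
Tension yield (gross): A_g = 34×8 = 272 mm². φR_n = 0.90 × 300 × 272 = 73.4 kN.
Governing: min(68.7, 129.6, 73.4) = 68.7 kN → weld metal.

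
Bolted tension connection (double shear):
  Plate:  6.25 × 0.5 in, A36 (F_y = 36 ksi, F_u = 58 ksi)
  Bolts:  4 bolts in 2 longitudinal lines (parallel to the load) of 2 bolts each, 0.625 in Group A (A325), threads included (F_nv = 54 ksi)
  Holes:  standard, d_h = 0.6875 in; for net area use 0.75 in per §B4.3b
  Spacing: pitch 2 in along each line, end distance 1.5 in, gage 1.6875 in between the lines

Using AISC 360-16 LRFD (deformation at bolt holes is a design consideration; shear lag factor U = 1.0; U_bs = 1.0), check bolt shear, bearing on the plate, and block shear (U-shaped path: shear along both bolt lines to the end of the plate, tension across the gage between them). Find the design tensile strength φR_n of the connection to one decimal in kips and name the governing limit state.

77.1 kips (block shear governs)

Bolt shear: A_b = π(0.625)²/4 = 0.3068 in². φR_n = 0.75 × 54 × 0.3068 × 4 × 2 = 99.4 kips.
Bearing (0.5 in plate, F_u = 58 ksi): end bolts L_c = 1.5 − 0.6875/2 = 1.15625, R_n = min(1.2×1.15625×0.5×58, 2.4×0.625×0.5×58) = 40.238 kips/bolt; interior L_c = 2 − 0.6875 = 1.3125, R_n = 43.5 kips/bolt. φR_n = 0.75 × (2×40.238 + 2×43.5) = 125.6 kips.
Block shear: shear path 2×[1.5+1×2] = 2×3.5 in, A_gv = 3.5, A_nv = 2×(3.5 − 1.5×0.75)×0.5 = 2.375 in²; tension across gage: (1.6875 − 1×0.75)×0.5 = 0.46875 in². R_n = min(0.6×58×2.375, 0.6×36×3.5) + 1.0×58×0.46875 = min(82.65, 75.6) + 27.188 = 102.79 kips. φR_n = 0.75 × 102.79 = 77.1 kips.
Governing: min(99.4, 125.6, 77.1) = 77.1 kips → block shear.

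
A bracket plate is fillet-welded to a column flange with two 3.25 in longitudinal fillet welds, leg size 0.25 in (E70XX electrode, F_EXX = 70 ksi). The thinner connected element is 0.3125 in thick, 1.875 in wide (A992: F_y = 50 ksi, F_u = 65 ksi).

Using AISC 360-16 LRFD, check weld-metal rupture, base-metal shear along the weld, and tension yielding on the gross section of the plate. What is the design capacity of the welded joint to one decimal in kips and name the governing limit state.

Weld metal: throat = 0.707×0.25 = 0.17675 in, L = 2×3.25 = 6.5 in. φR_n = 0.75 × 0.6 × 70 × 0.17675 × 6.5 = 36.2 kips.
Base metal shear (0.3125 in plate): yield φR_n = 1.0×0.6×50×0.3125×6.5 = 60.9 kips; rupture φR_n = 0.75×0.6×65×0.3125×6.5 = 59.4 kips; take 59.4 kips (rupture).
Tension yield (gross): A_g = 1.875×0.3125 = 0.58594 in². φR_n = 0.90 × 50 × 0.58594 = 26.4 kips.
Governing: min(36.2, 59.4, 26.4) = 26.4 kips → gross-section yield.

26.4 kips (gross-section yield governs)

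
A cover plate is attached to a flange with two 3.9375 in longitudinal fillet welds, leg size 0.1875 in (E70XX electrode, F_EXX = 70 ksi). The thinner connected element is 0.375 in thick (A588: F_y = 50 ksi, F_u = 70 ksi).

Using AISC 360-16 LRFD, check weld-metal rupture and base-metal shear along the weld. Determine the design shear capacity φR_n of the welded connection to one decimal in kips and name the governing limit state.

Weld metal: throat = 0.707×0.1875 = 0.13256 in, L = 2×3.9375 = 7.875 in. φR_n = 0.75 × 0.6 × 70 × 0.13256 × 7.875 = 32.9 kips.
Base metal shear (0.375 in plate): yield φR_n = 1.0×0.6×50×0.375×7.875 = 88.6 kips; rupture φR_n = 0.75×0.6×70×0.375×7.875 = 93.0 kips; take 88.6 kips (yield).
Governing: min(32.9, 88.6) = 32.9 kips → weld metal.

32.9 kips (weld metal governs)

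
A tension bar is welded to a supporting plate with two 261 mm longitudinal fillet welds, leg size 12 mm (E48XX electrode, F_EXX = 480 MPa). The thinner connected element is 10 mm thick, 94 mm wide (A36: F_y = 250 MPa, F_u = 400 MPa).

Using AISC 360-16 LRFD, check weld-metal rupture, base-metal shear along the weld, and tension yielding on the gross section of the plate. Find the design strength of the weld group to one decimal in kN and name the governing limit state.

Weld metal: throat = 0.707×12 = 8.484 mm, L = 2×261 = 522 mm. φR_n = 0.75 × 0.6 × 480 × 8.484 × 522 = 956.6 kN.
Base metal shear (10 mm plate): yield φR_n = 1.0×0.6×250×10×522 = 783.0 kN; rupture φR_n = 0.75×0.6×400×10×522 = 939.6 kN; take 783.0 kN (yield).
Tension yield (gross): A_g = 94×10 = 940 mm². φR_n = 0.90 × 250 × 940 = 211.5 kN.
Governing: min(956.6, 783.0, 211.5) = 211.5 kN → gross-section yield.

211.5 kN (gross-section yield governs)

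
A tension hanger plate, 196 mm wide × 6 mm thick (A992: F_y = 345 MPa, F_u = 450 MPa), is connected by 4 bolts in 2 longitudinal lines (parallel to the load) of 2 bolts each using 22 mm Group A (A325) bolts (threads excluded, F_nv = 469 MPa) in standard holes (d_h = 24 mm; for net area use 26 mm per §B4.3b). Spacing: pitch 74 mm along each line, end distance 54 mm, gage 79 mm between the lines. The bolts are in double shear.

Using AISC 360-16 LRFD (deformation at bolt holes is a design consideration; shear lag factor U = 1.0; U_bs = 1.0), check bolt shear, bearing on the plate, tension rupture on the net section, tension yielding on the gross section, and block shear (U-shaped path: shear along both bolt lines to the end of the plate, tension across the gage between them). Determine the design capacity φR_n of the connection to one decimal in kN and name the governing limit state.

291.6 kN (net-section rupture governs)

Bolt shear: A_b = π(22)²/4 = 380.13 mm². φR_n = 0.75 × 469 × 380.13 × 4 × 2 = 1069.7 kN.
Bearing (6 mm plate, F_u = 450 MPa): end bolts L_c = 54 − 24/2 = 42, R_n = min(1.2×42×6×450, 2.4×22×6×450) = 136.08 kN/bolt; interior L_c = 74 − 24 = 50, R_n = 142.56 kN/bolt. φR_n = 0.75 × (2×136.08 + 2×142.56) = 418.0 kN.
Tension rupture (net): A_n = (196 − 2×26)×6 = 864 mm² (U = 1.0, A_e = A_n). φR_n = 0.75 × 450 × 864 = 291.6 kN.
Tension yield (gross): A_g = 196×6 = 1176 mm². φR_n = 0.90 × 345 × 1176 = 365.1 kN.
Block shear: shear path 2×[54+1×74] = 2×128 mm, A_gv = 1536, A_nv = 2×(128 − 1.5×26)×6 = 1068 mm²; tension across gage: (79 − 1×26)×6 = 318 mm². R_n = min(0.6×450×1068, 0.6×345×1536) + 1.0×450×318 = min(288.36, 317.95) + 143.1 = 431.46 kN. φR_n = 0.75 × 431.46 = 323.6 kN.
Governing: min(1069.7, 418.0, 291.6, 365.1, 323.6) = 291.6 kN → net-section rupture.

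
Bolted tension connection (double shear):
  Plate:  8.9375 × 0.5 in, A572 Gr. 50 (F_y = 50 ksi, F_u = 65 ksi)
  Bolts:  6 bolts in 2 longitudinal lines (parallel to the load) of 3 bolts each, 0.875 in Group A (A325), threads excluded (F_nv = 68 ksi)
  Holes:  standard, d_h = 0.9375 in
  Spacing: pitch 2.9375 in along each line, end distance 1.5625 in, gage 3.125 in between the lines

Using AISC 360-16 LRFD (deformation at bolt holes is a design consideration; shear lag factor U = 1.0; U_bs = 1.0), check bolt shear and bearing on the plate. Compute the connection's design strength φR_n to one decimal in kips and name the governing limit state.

Bolt shear: A_b = π(0.875)²/4 = 0.60132 in². φR_n = 0.75 × 68 × 0.60132 × 6 × 2 = 368.0 kips.
Bearing (0.5 in plate, F_u = 65 ksi): end bolts L_c = 1.5625 − 0.9375/2 = 1.09375, R_n = min(1.2×1.09375×0.5×65, 2.4×0.875×0.5×65) = 42.656 kips/bolt; interior L_c = 2.9375 − 0.9375 = 2, R_n = 68.25 kips/bolt. φR_n = 0.75 × (2×42.656 + 4×68.25) = 268.7 kips.
Governing: min(368.0, 268.7) = 268.7 kips → bearing.

268.7 kips (bearing governs)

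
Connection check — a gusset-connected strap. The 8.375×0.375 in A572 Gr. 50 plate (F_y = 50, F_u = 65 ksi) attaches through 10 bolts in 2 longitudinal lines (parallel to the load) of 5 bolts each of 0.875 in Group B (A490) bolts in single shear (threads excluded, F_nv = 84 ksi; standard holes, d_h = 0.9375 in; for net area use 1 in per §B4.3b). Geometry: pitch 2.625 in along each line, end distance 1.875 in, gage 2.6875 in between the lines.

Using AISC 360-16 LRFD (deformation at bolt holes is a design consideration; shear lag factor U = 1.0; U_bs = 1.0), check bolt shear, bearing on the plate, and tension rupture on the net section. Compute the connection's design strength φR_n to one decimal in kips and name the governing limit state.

Bolt shear: A_b = π(0.875)²/4 = 0.60132 in². φR_n = 0.75 × 84 × 0.60132 × 10 × 1 = 378.8 kips.
Bearing (0.375 in plate, F_u = 65 ksi): end bolts L_c = 1.875 − 0.9375/2 = 1.40625, R_n = min(1.2×1.40625×0.375×65, 2.4×0.875×0.375×65) = 41.133 kips/bolt; interior L_c = 2.625 − 0.9375 = 1.6875, R_n = 49.359 kips/bolt. φR_n = 0.75 × (2×41.133 + 8×49.359) = 357.9 kips.
Tension rupture (net): A_n = (8.375 − 2×1)×0.375 = 2.3906 in² (U = 1.0, A_e = A_n). φR_n = 0.75 × 65 × 2.3906 = 116.5 kips.
Governing: min(378.8, 357.9, 116.5) = 116.5 kips → net-section rupture.

116.5 kips (net-section rupture governs)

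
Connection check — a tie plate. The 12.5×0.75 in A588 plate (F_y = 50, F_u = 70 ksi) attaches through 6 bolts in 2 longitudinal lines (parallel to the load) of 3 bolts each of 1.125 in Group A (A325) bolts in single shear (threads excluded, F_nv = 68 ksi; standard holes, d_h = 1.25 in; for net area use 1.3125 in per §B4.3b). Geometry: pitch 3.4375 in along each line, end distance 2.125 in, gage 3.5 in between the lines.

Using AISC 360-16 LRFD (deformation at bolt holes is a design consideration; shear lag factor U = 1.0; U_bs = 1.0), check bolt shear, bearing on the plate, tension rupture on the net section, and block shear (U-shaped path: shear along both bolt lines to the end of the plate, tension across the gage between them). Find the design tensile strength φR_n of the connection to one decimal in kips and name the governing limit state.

304.2 kips (bolt shear governs)

Bolt shear: A_b = π(1.125)²/4 = 0.99402 in². φR_n = 0.75 × 68 × 0.99402 × 6 × 1 = 304.2 kips.
Bearing (0.75 in plate, F_u = 70 ksi): end bolts L_c = 2.125 − 1.25/2 = 1.5, R_n = min(1.2×1.5×0.75×70, 2.4×1.125×0.75×70) = 94.5 kips/bolt; interior L_c = 3.4375 − 1.25 = 2.1875, R_n = 137.81 kips/bolt. φR_n = 0.75 × (2×94.5 + 4×137.81) = 555.2 kips.
Tension rupture (net): A_n = (12.5 − 2×1.3125)×0.75 = 7.4063 in² (U = 1.0, A_e = A_n). φR_n = 0.75 × 70 × 7.4063 = 388.8 kips.
Block shear: shear path 2×[2.125+2×3.4375] = 2×9 in, A_gv = 13.5, A_nv = 2×(9 − 2.5×1.3125)×0.75 = 8.5781 in²; tension across gage: (3.5 − 1×1.3125)×0.75 = 1.6406 in². R_n = min(0.6×70×8.5781, 0.6×50×13.5) + 1.0×70×1.6406 = min(360.28, 405) + 114.84 = 475.12 kips. φR_n = 0.75 × 475.12 = 356.3 kips.
Governing: min(304.2, 555.2, 388.8, 356.3) = 304.2 kips → bolt shear.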